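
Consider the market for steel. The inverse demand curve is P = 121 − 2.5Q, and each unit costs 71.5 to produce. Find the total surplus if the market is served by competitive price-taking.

Perfect competition: P = MC = 71.5, so 121 − 2.5Q = 71.5 and Q = 19.8.
CS = ½·(121 − 71.5)·19.8 = 490.05; PS = (71.5 − 71.5)·19.8 = 0; TS = 490.05.

TS = 490.05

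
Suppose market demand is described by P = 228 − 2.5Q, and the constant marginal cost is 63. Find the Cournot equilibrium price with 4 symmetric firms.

In a 4-firm Cournot equilibrium, symmetry and the first-order condition give q = (228 − 63)/(12.5) = 13.2. So Q = 52.8 and P = 96.

P = 96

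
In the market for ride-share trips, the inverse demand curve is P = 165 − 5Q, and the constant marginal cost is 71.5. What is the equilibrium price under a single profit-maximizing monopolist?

P = 118.25

The monopolist equates marginal revenue to marginal cost: 165 − 10Q = 71.5, so Q = 9.35. From demand, P = 118.25.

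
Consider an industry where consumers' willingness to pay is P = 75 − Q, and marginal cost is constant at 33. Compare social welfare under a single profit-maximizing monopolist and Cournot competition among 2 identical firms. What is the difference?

The monopolist equates marginal revenue to marginal cost: 75 − 2Q = 33, so Q = 21. From demand, P = 54.
CS = ½·(75 − 54)·21 = 220.5; PS = (54 − 33)·21 = 441; TS = 661.5.
Cournot with 2 identical firms: the symmetric best-response condition is 75 − 3q = 33. Each firm produces q = 14, total output Q = 28, price P = 47.
CS = ½·(75 − 47)·28 = 392; PS = (47 − 33)·28 = 392; TS = 784.
Change in social welfare: 784 − 661.5 = 122.5.

TS rises by 122.5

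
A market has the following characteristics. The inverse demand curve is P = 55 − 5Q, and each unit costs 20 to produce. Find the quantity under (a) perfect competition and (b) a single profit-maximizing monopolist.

Competition: Q = 7; Monopoly: Q = 3.5

Perfect competition: P = MC = 20, so 55 − 5Q = 20 and Q = 7.
The monopolist equates marginal revenue to marginal cost: 55 − 10Q = 20, so Q = 3.5. From demand, P = 37.5.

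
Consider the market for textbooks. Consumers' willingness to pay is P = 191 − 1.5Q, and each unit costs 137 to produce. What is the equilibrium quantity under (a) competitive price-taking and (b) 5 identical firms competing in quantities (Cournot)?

Competition: Q = 36; Cournot: Q = 30

Competitive firms price at marginal cost: P = 137, giving Q = 36.
In a 5-firm Cournot equilibrium, symmetry and the first-order condition give q = (191 − 137)/(9) = 6. So Q = 30 and P = 146.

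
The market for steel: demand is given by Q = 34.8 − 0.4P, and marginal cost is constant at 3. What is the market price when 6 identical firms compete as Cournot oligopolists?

P = 15

Inverting demand: P = 87 − 2.5Q.
In a 6-firm Cournot equilibrium, symmetry and the first-order condition give q = (87 − 3)/(17.5) = 4.8. So Q = 28.8 and P = 15.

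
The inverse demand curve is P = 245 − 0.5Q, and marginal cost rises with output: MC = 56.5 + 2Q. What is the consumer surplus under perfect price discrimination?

CS = 0

A perfectly discriminating monopolist sells every unit with P(Q) ≥ MC(Q), so output equals the competitive quantity Q = 75.4. Each buyer pays their reservation price, so CS = 0 and the firm captures all surplus.
CS = 0.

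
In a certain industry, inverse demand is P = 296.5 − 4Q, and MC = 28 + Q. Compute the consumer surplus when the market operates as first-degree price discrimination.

CS = 0

Under first-degree price discrimination the firm charges each unit its demand price and produces up to where P = MC, i.e. Q = 53.7. Consumer surplus is zero; producer surplus equals total surplus.
CS = 0.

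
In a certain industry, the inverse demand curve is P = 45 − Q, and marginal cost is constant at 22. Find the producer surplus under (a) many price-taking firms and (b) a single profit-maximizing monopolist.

Competitive firms price at marginal cost: P = 22, giving Q = 23.
PS = (22 − 22)·23 = 0.
A monopolist chooses Q where MR = MC. MR = 45 − 2Q; setting this equal to 22 gives Q = 11.5 and P = 33.5.
PS = (33.5 − 22)·11.5 = 132.25.

Competition: PS = 0; Monopoly: PS = 132.25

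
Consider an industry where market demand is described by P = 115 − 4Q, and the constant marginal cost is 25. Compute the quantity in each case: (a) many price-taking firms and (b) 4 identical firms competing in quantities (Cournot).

Under competition P = MC = 25, so Q = (115 − 25)/4 = 22.5.
In a 4-firm Cournot equilibrium, symmetry and the first-order condition give q = (115 − 25)/(20) = 4.5. So Q = 18 and P = 43.

Competition: Q = 22.5; Cournot: Q = 18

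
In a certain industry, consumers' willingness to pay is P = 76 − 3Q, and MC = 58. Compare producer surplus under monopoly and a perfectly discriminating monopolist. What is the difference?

The monopolist equates marginal revenue to marginal cost: 76 − 6Q = 58, so Q = 3. From demand, P = 67.
PS = (67 − 58)·3 = 27.
Under first-degree price discrimination the firm charges each unit its demand price and produces up to where P = MC, i.e. Q = 6. Consumer surplus is zero; producer surplus equals total surplus.
PS = ½·(76 − 58)·6 = 54.
Change in producer surplus: 54 − 27 = 27.

PS rises by 27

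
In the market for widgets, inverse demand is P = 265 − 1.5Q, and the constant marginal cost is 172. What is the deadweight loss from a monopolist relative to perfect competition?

DWL = 720.75

Perfect competition: P = MC = 172, so 265 − 1.5Q = 172 and Q = 62.
A monopolist chooses Q where MR = MC. MR = 265 − 3Q; setting this equal to 172 gives Q = 31 and P = 218.5.
DWL is the triangle between Q = 31 and Q = 62: ½·(62 − 31)·(218.5 − 172) = 720.75.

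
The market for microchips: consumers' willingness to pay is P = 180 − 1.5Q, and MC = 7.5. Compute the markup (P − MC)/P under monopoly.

The monopolist equates marginal revenue to marginal cost: 180 − 3Q = 7.5, so Q = 57.5. From demand, P = 93.75.
Lerner index = (P − MC)/P = (93.75 − 7.5)/93.75 = 0.92.

Lerner index = 0.92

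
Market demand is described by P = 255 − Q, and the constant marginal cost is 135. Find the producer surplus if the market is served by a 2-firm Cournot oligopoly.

PS = 3200

With 2 symmetric Cournot firms, each firm's FOC gives 255 − 3q = 135, so q = 40, Q = 2·40 = 80, and P = 175.
PS = (175 − 135)·80 = 3200.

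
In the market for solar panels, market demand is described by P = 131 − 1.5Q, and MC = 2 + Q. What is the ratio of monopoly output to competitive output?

Monopoly sets MR = MC: 131 − 3Q = 2 + Q ⇒ Q = 32.25, P = 131 − 1.5·32.25 = 82.625.
Under competition P = MC: 131 − 1.5Q = 2 + Q ⇒ Q = 51.6, P = 53.6.
Ratio Q_m/Q_c = 32.25/51.6 = 0.625.

Q_m/Q_c = 0.625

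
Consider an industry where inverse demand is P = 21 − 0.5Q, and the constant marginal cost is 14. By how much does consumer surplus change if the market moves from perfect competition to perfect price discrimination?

Perfect competition: P = MC = 14, so 21 − 0.5Q = 14 and Q = 14.
CS = ½·(21 − 14)·14 = 49.
With perfect price discrimination, output is the efficient level Q = 14 (where demand meets MC), but every buyer pays their willingness to pay: CS = 0 and PS = total surplus.
CS = 0.
Change in consumer surplus: 0 − 49 = −49.

CS falls by 49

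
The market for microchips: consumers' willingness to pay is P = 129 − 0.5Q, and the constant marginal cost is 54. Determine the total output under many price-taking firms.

Competitive firms price at marginal cost: P = 54, giving Q = 150.

Q = 150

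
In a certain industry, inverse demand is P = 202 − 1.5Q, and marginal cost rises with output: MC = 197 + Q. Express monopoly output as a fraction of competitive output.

A monopolist chooses Q where MR = MC. MR = 202 − 3Q; setting this equal to 197 + Q gives Q = 1.25 and P = 200.125.
Under competition P = MC: 202 − 1.5Q = 197 + Q ⇒ Q = 2, P = 199.
Ratio Q_m/Q_c = 1.25/2 = 0.625.

Q_m/Q_c = 0.625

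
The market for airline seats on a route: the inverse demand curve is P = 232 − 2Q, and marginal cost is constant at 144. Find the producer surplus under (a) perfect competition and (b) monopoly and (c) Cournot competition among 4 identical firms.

Competition: PS = 0; Monopoly: PS = 968; Cournot: PS = 619.52

Perfect competition: P = MC = 144, so 232 − 2Q = 144 and Q = 44.
PS = (144 − 144)·44 = 0.
The monopolist equates marginal revenue to marginal cost: 232 − 4Q = 144, so Q = 22. From demand, P = 188.
PS = (188 − 144)·22 = 968.
In a 4-firm Cournot equilibrium, symmetry and the first-order condition give q = (232 − 144)/(10) = 8.8. So Q = 35.2 and P = 161.6.
PS = (161.6 − 144)·35.2 = 619.52.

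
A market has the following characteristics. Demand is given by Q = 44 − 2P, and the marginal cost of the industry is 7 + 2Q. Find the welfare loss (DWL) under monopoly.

DWL = 1.25

Inverting demand: P = 22 − 0.5Q.
Under competition P = MC: 22 − 0.5Q = 7 + 2Q ⇒ Q = 6, P = 19.
The monopolist equates marginal revenue to marginal cost: 22 − Q = 7 + 2Q, so Q = 5. From demand, P = 19.5.
CS = ½·(22 − 19)·6 = 9; PS = (19·6 − 7·6 − ½·2·6²) = 36; TS = 45.
CS = ½·(22 − 19.5)·5 = 6.25; PS = (19.5·5 − 7·5 − ½·2·5²) = 37.5; TS = 43.75.
DWL = 45 − 43.75 = 1.25.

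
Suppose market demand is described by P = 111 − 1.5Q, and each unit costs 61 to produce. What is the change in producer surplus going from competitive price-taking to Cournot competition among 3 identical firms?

Perfect competition: P = MC = 61, so 111 − 1.5Q = 61 and Q = 100/3.
PS = (61 − 61)·100/3 = 0.
Cournot with 3 identical firms: the symmetric best-response condition is 111 − 6q = 61. Each firm produces q = 25/3, total output Q = 25, price P = 73.5.
PS = (73.5 − 61)·25 = 312.5.
Change in producer surplus: 312.5 − 0 = 312.5.

PS rises by 312.5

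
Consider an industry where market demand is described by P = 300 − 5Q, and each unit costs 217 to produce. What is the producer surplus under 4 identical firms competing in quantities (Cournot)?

Cournot with 4 identical firms: the symmetric best-response condition is 300 − 25q = 217. Each firm produces q = 3.32, total output Q = 13.28, price P = 233.6.
PS = (233.6 − 217)·13.28 = 220.448.

PS = 220.448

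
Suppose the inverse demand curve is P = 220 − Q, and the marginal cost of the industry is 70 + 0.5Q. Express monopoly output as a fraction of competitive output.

Q_m/Q_c = 0.6

Monopoly sets MR = MC: 220 − 2Q = 70 + 0.5Q ⇒ Q = 60, P = 220 − 60 = 160.
Competitive equilibrium sets price equal to marginal cost: 220 − Q = 70 + 0.5Q, so Q = 100 and P = 120.
Ratio Q_m/Q_c = 60/100 = 0.6.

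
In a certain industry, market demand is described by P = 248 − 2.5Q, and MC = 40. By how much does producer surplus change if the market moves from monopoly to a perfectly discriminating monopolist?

The monopolist equates marginal revenue to marginal cost: 248 − 5Q = 40, so Q = 41.6. From demand, P = 144.
PS = (144 − 40)·41.6 = 4326.4.
A perfectly discriminating monopolist sells every unit with P(Q) ≥ MC(Q), so output equals the competitive quantity Q = 83.2. Each buyer pays their reservation price, so CS = 0 and the firm captures all surplus.
PS = ½·(248 − 40)·83.2 = 8652.8.
Change in producer surplus: 8652.8 − 4326.4 = 4326.4.

PS rises by 4326.4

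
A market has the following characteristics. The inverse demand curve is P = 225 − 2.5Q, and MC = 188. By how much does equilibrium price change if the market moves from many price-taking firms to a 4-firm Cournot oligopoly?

Competitive firms price at marginal cost: P = 188, giving Q = 14.8.
Cournot with 4 identical firms: the symmetric best-response condition is 225 − 12.5q = 188. Each firm produces q = 2.96, total output Q = 11.84, price P = 195.4.
Change in equilibrium price: 195.4 − 188 = 7.4.

Equilibrium price rises by 7.4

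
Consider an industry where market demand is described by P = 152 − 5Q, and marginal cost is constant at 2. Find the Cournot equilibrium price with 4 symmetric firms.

With 4 symmetric Cournot firms, each firm's FOC gives 152 − 25q = 2, so q = 6, Q = 4·6 = 24, and P = 32.

P = 32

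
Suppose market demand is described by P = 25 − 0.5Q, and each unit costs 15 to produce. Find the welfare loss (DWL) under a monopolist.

Competitive firms price at marginal cost: P = 15, giving Q = 20.
A monopolist chooses Q where MR = MC. MR = 25 − Q; setting this equal to 15 gives Q = 10 and P = 20.
DWL is the triangle between Q = 10 and Q = 20: ½·(20 − 10)·(20 − 15) = 25.

DWL = 25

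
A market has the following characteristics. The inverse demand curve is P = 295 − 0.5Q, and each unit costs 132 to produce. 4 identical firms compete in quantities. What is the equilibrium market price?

With 4 symmetric Cournot firms, each firm's FOC gives 295 − 2.5q = 132, so q = 65.2, Q = 4·65.2 = 260.8, and P = 164.6.

P = 164.6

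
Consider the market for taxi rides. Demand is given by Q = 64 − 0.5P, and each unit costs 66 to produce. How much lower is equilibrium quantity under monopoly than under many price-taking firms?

Inverting demand: P = 128 − 2Q.
Competitive firms price at marginal cost: P = 66, giving Q = 31.
A monopolist chooses Q where MR = MC. MR = 128 − 4Q; setting this equal to 66 gives Q = 15.5 and P = 97.
Change in equilibrium quantity: 15.5 − 31 = −15.5.

Q falls by 15.5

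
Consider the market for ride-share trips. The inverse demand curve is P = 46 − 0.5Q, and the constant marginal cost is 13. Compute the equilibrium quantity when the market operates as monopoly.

The monopolist equates marginal revenue to marginal cost: 46 − Q = 13, so Q = 33. From demand, P = 29.5.

Q = 33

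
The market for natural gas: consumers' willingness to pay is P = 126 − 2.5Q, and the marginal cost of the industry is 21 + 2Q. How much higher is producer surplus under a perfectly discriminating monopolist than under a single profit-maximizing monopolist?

PS rises by 437.5

A monopolist chooses Q where MR = MC. MR = 126 − 5Q; setting this equal to 21 + 2Q gives Q = 15 and P = 88.5.
PS = P·Q − VC(Q) = 88.5·15 − (21·15 + ½·2·15²) = 787.5.
With perfect price discrimination, output is the efficient level Q = 70/3 (where demand meets MC), but every buyer pays their willingness to pay: CS = 0 and PS = total surplus.
PS = ½·(126 − 21)·70/3 = 1225.
Change in producer surplus: 1225 − 787.5 = 437.5.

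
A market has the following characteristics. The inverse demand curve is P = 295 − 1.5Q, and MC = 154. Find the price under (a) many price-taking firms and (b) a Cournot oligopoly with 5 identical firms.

Competition: P = 154; Cournot: P = 177.5

Perfect competition: P = MC = 154, so 295 − 1.5Q = 154 and Q = 94.
In a 5-firm Cournot equilibrium, symmetry and the first-order condition give q = (295 − 154)/(9) = 47/3. So Q = 235/3 and P = 177.5.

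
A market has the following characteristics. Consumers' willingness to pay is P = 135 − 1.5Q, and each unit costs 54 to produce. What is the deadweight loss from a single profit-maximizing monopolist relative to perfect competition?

Competitive firms price at marginal cost: P = 54, giving Q = 54.
A monopolist chooses Q where MR = MC. MR = 135 − 3Q; setting this equal to 54 gives Q = 27 and P = 94.5.
DWL is the triangle between Q = 27 and Q = 54: ½·(54 − 27)·(94.5 − 54) = 546.75.

DWL = 546.75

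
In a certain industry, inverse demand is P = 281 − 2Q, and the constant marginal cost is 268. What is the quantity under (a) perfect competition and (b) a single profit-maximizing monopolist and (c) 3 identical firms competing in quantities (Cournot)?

Competition: Q = 6.5; Monopoly: Q = 3.25; Cournot: Q = 4.875

Perfect competition: P = MC = 268, so 281 − 2Q = 268 and Q = 6.5.
A monopolist chooses Q where MR = MC. MR = 281 − 4Q; setting this equal to 268 gives Q = 3.25 and P = 274.5.
In a 3-firm Cournot equilibrium, symmetry and the first-order condition give q = (281 − 268)/(8) = 1.625. So Q = 4.875 and P = 271.25.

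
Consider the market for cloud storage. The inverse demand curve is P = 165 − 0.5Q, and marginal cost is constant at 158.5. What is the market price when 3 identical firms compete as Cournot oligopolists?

P = 160.125

Cournot with 3 identical firms: the symmetric best-response condition is 165 − 2q = 158.5. Each firm produces q = 3.25, total output Q = 9.75, price P = 160.125.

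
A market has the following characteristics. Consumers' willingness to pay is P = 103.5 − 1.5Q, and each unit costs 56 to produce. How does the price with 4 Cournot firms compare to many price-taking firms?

Cournot with 4 identical firms: the symmetric best-response condition is 103.5 − 7.5q = 56. Each firm produces q = 19/3, total output Q = 76/3, price P = 65.5.
Perfect competition: P = MC = 56, so 103.5 − 1.5Q = 56 and Q = 95/3.

Cournot: P = 65.5; Competition: P = 56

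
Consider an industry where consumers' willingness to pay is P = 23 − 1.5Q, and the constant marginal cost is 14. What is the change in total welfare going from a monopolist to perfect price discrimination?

TS rises by 6.75

A monopolist chooses Q where MR = MC. MR = 23 − 3Q; setting this equal to 14 gives Q = 3 and P = 18.5.
CS = ½·(23 − 18.5)·3 = 6.75; PS = (18.5 − 14)·3 = 13.5; TS = 20.25.
Under first-degree price discrimination the firm charges each unit its demand price and produces up to where P = MC, i.e. Q = 6. Consumer surplus is zero; producer surplus equals total surplus.
TS = 27 (equal to competitive TS).
Change in total welfare: 27 − 20.25 = 6.75.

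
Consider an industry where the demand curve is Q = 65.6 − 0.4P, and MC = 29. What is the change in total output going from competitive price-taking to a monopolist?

Q falls by 27

Inverting demand: P = 164 − 2.5Q.
Competitive firms price at marginal cost: P = 29, giving Q = 54.
The monopolist equates marginal revenue to marginal cost: 164 − 5Q = 29, so Q = 27. From demand, P = 96.5.
Change in total output: 27 − 54 = −27.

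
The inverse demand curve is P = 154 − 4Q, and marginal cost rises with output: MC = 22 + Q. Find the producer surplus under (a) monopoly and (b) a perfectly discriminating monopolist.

The monopolist equates marginal revenue to marginal cost: 154 − 8Q = 22 + Q, so Q = 44/3. From demand, P = 286/3.
PS = P·Q − VC(Q) = 286/3·44/3 − (22·44/3 + ½·1·(44/3)²) = 968.
With perfect price discrimination, output is the efficient level Q = 26.4 (where demand meets MC), but every buyer pays their willingness to pay: CS = 0 and PS = total surplus.
PS = ½·(154 − 22)·26.4 = 1742.4.

Monopoly: PS = 968; Perfect PD: PS = 1742.4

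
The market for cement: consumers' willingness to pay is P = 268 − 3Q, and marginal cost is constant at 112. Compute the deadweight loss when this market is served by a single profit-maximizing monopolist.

Under competition P = MC = 112, so Q = (268 − 112)/3 = 52.
The monopolist equates marginal revenue to marginal cost: 268 − 6Q = 112, so Q = 26. From demand, P = 190.
DWL is the triangle between Q = 26 and Q = 52: ½·(52 − 26)·(190 − 112) = 1014.

DWL = 1014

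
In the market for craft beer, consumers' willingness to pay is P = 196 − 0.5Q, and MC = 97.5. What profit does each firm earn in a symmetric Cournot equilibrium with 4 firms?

π_i = 776.18

With 4 symmetric Cournot firms, each firm's FOC gives 196 − 2.5q = 97.5, so q = 39.4, Q = 4·39.4 = 157.6, and P = 117.2.
Each firm's profit = (117.2 − 97.5)·39.4 = 776.18.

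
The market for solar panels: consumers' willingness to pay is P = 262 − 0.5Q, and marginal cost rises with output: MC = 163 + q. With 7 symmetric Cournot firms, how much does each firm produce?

With 7 symmetric Cournot firms, each firm's FOC gives 262 − 4q = 163 + q, so q = 19.8, Q = 7·19.8 = 138.6, and P = 192.7.

q_i = 19.8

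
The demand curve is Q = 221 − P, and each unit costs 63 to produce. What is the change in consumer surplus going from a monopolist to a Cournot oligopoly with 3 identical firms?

Consumer surplus rises by 3900.625

Inverting demand: P = 221 − Q.
A monopolist chooses Q where MR = MC. MR = 221 − 2Q; setting this equal to 63 gives Q = 79 and P = 142.
CS = ½·(221 − 142)·79 = 3120.5.
Cournot with 3 identical firms: the symmetric best-response condition is 221 − 4q = 63. Each firm produces q = 39.5, total output Q = 118.5, price P = 102.5.
CS = ½·(221 − 102.5)·118.5 = 7021.125.
Change in consumer surplus: 7021.125 − 3120.5 = 3900.625.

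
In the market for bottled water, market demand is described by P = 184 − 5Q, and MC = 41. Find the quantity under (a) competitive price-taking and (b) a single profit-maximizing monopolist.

Perfect competition: P = MC = 41, so 184 − 5Q = 41 and Q = 28.6.
Monopoly sets MR = MC: 184 − 10Q = 41 ⇒ Q = 14.3, P = 184 − 5·14.3 = 112.5.

Competition: Q = 28.6; Monopoly: Q = 14.3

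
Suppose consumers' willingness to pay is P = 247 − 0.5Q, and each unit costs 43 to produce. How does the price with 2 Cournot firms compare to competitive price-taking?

With 2 symmetric Cournot firms, each firm's FOC gives 247 − 1.5q = 43, so q = 136, Q = 2·136 = 272, and P = 111.
Under competition P = MC = 43, so Q = (247 − 43)/0.5 = 408.

Cournot: P = 111; Competition: P = 43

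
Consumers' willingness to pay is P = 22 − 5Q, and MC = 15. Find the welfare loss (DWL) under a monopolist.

Competitive firms price at marginal cost: P = 15, giving Q = 1.4.
The monopolist equates marginal revenue to marginal cost: 22 − 10Q = 15, so Q = 0.7. From demand, P = 18.5.
DWL is the triangle between Q = 0.7 and Q = 1.4: ½·(1.4 − 0.7)·(18.5 − 15) = 1.225.

DWL = 1.225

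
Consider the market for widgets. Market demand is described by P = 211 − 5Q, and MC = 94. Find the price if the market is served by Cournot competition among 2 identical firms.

With 2 symmetric Cournot firms, each firm's FOC gives 211 − 15q = 94, so q = 7.8, Q = 2·7.8 = 15.6, and P = 133.

P = 133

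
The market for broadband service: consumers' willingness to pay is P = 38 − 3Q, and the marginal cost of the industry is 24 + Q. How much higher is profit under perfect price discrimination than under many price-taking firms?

Competitive equilibrium sets price equal to marginal cost: 38 − 3Q = 24 + Q, so Q = 3.5 and P = 27.5.
Profit = 27.5·3.5 − (24·3.5 + ½·1·3.5²) = 6.125.
Under first-degree price discrimination the firm charges each unit its demand price and produces up to where P = MC, i.e. Q = 3.5. Consumer surplus is zero; producer surplus equals total surplus.
PS equals the full surplus area, 24.5. Profit = 24.5 = 24.5.
Change in profit: 24.5 − 6.125 = 18.375.

π rises by 18.375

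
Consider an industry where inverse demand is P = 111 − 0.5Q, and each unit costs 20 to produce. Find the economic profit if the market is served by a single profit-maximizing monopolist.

Monopoly sets MR = MC: 111 − Q = 20 ⇒ Q = 91, P = 111 − 0.5·91 = 65.5.
Profit = (65.5 − 20)·91 = 4140.5.

Profit = 4140.5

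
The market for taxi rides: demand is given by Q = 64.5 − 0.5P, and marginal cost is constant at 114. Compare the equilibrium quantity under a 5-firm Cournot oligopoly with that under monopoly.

Inverting demand: P = 129 − 2Q.
Cournot with 5 identical firms: the symmetric best-response condition is 129 − 12q = 114. Each firm produces q = 1.25, total output Q = 6.25, price P = 116.5.
A monopolist chooses Q where MR = MC. MR = 129 − 4Q; setting this equal to 114 gives Q = 3.75 and P = 121.5.

Cournot: Q = 6.25; Monopoly: Q = 3.75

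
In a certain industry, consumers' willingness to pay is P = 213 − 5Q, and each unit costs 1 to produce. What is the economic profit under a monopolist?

Monopoly sets MR = MC: 213 − 10Q = 1 ⇒ Q = 21.2, P = 213 − 5·21.2 = 107.
Profit = (107 − 1)·21.2 = 2247.2.

Profit = 2247.2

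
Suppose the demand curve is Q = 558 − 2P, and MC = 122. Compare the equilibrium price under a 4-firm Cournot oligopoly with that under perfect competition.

Inverting demand: P = 279 − 0.5Q.
With 4 symmetric Cournot firms, each firm's FOC gives 279 − 2.5q = 122, so q = 62.8, Q = 4·62.8 = 251.2, and P = 153.4.
Competitive firms price at marginal cost: P = 122, giving Q = 314.

Cournot: P = 153.4; Competition: P = 122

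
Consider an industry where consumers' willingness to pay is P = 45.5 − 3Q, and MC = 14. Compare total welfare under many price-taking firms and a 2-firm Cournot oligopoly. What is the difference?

Under competition P = MC = 14, so Q = (45.5 − 14)/3 = 10.5.
CS = ½·(45.5 − 14)·10.5 = 165.375; PS = (14 − 14)·10.5 = 0; TS = 165.375.
With 2 symmetric Cournot firms, each firm's FOC gives 45.5 − 9q = 14, so q = 3.5, Q = 2·3.5 = 7, and P = 24.5.
CS = ½·(45.5 − 24.5)·7 = 73.5; PS = (24.5 − 14)·7 = 73.5; TS = 147.
Change in total welfare: 147 − 165.375 = −18.375.

TS falls by 18.375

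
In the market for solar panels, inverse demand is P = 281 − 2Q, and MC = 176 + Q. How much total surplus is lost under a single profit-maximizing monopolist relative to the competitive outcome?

Competitive equilibrium sets price equal to marginal cost: 281 − 2Q = 176 + Q, so Q = 35 and P = 211.
The monopolist equates marginal revenue to marginal cost: 281 − 4Q = 176 + Q, so Q = 21. From demand, P = 239.
CS = ½·(281 − 211)·35 = 1225; PS = (211·35 − 176·35 − ½·1·35²) = 612.5; TS = 1837.5.
CS = ½·(281 − 239)·21 = 441; PS = (239·21 − 176·21 − ½·1·21²) = 1102.5; TS = 1543.5.
DWL = 1837.5 − 1543.5 = 294.

DWL = 294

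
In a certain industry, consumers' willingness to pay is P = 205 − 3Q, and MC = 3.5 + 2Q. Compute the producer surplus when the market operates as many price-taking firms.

PS = 1624.09

Competitive equilibrium sets price equal to marginal cost: 205 − 3Q = 3.5 + 2Q, so Q = 40.3 and P = 84.1.
PS = P·Q − VC(Q) = 84.1·40.3 − (3.5·40.3 + ½·2·40.3²) = 1624.09.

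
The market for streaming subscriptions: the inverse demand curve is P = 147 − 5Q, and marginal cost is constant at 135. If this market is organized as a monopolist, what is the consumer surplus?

CS = 3.6

The monopolist equates marginal revenue to marginal cost: 147 − 10Q = 135, so Q = 1.2. From demand, P = 141.
CS = ½·(147 − 141)·1.2 = 3.6.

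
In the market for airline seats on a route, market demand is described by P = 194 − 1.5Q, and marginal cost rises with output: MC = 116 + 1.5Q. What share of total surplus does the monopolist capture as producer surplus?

PS/TS = 0.75

Monopoly sets MR = MC: 194 − 3Q = 116 + 1.5Q ⇒ Q = 52/3, P = 194 − 1.5·52/3 = 168.
CS = ½·(194 − 168)·52/3 = 676/3.
PS = P·Q − VC(Q) = 168·52/3 − (116·52/3 + ½·1.5·(52/3)²) = 676.
Share captured = PS/TS = 676/(2704/3) = 0.75.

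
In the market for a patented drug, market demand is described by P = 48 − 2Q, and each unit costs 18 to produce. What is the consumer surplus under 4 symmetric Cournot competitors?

In a 4-firm Cournot equilibrium, symmetry and the first-order condition give q = (48 − 18)/(10) = 3. So Q = 12 and P = 24.
CS = ½·(48 − 24)·12 = 144.

CS = 144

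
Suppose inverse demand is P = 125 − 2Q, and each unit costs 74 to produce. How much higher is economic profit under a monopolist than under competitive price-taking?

Under competition P = MC = 74, so Q = (125 − 74)/2 = 25.5.
Profit = (74 − 74)·25.5 = 0.
A monopolist chooses Q where MR = MC. MR = 125 − 4Q; setting this equal to 74 gives Q = 12.75 and P = 99.5.
Profit = (99.5 − 74)·12.75 = 325.125.
Change in economic profit: 325.125 − 0 = 325.125.

π rises by 325.125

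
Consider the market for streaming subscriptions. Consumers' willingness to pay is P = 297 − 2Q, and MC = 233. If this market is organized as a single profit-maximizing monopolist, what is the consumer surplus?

A monopolist chooses Q where MR = MC. MR = 297 − 4Q; setting this equal to 233 gives Q = 16 and P = 265.
CS = ½·(297 − 265)·16 = 256.

CS = 256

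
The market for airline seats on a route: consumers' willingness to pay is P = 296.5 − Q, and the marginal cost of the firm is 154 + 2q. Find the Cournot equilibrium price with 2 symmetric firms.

P = 239.5

Cournot with 2 identical firms: the symmetric best-response condition is 296.5 − 3q = 154 + 2q. Each firm produces q = 28.5, total output Q = 57, price P = 239.5.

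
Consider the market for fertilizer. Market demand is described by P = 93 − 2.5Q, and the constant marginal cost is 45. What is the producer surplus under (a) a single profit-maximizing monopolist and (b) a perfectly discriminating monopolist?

A monopolist chooses Q where MR = MC. MR = 93 − 5Q; setting this equal to 45 gives Q = 9.6 and P = 69.
PS = (69 − 45)·9.6 = 230.4.
Under first-degree price discrimination the firm charges each unit its demand price and produces up to where P = MC, i.e. Q = 19.2. Consumer surplus is zero; producer surplus equals total surplus.
PS = ½·(93 − 45)·19.2 = 460.8.

Monopoly: PS = 230.4; Perfect PD: PS = 460.8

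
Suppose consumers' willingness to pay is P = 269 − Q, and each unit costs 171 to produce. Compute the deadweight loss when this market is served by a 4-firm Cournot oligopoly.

Perfect competition: P = MC = 171, so 269 − Q = 171 and Q = 98.
With 4 symmetric Cournot firms, each firm's FOC gives 269 − 5q = 171, so q = 19.6, Q = 4·19.6 = 78.4, and P = 190.6.
DWL is the triangle between Q = 78.4 and Q = 98: ½·(98 − 78.4)·(190.6 − 171) = 192.08.

DWL = 192.08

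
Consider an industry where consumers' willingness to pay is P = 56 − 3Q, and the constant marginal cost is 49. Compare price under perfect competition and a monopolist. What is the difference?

Perfect competition: P = MC = 49, so 56 − 3Q = 49 and Q = 7/3.
Monopoly sets MR = MC: 56 − 6Q = 49 ⇒ Q = 7/6, P = 56 − 3·7/6 = 52.5.
Change in price: 52.5 − 49 = 3.5.

Price rises by 3.5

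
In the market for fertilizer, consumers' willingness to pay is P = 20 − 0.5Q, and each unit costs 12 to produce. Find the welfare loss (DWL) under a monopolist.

DWL = 16

Perfect competition: P = MC = 12, so 20 − 0.5Q = 12 and Q = 16.
A monopolist chooses Q where MR = MC. MR = 20 − Q; setting this equal to 12 gives Q = 8 and P = 16.
DWL is the triangle between Q = 8 and Q = 16: ½·(16 − 8)·(16 − 12) = 16.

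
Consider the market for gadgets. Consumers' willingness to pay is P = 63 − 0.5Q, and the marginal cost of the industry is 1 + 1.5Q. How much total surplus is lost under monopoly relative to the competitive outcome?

Under competition P = MC: 63 − 0.5Q = 1 + 1.5Q ⇒ Q = 31, P = 47.5.
A monopolist chooses Q where MR = MC. MR = 63 − Q; setting this equal to 1 + 1.5Q gives Q = 24.8 and P = 50.6.
CS = ½·(63 − 47.5)·31 = 240.25; PS = (47.5·31 − 1·31 − ½·1.5·31²) = 720.75; TS = 961.
CS = ½·(63 − 50.6)·24.8 = 153.76; PS = (50.6·24.8 − 1·24.8 − ½·1.5·24.8²) = 768.8; TS = 922.56.
DWL = 961 − 922.56 = 38.44.

DWL = 38.44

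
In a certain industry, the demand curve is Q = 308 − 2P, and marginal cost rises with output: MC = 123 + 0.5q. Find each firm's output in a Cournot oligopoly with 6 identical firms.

Inverting demand: P = 154 − 0.5Q.
In a 6-firm Cournot equilibrium, symmetry and the first-order condition give q = (154 − 123)/(4) = 7.75. So Q = 46.5 and P = 130.75.

q_i = 7.75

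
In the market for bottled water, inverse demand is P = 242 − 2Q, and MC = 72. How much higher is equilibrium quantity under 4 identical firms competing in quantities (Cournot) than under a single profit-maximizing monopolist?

Q rises by 25.5

A monopolist chooses Q where MR = MC. MR = 242 − 4Q; setting this equal to 72 gives Q = 42.5 and P = 157.
In a 4-firm Cournot equilibrium, symmetry and the first-order condition give q = (242 − 72)/(10) = 17. So Q = 68 and P = 106.
Change in equilibrium quantity: 68 − 42.5 = 25.5.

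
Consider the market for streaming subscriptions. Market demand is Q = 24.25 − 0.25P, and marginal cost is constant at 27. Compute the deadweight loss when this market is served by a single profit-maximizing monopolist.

Inverting demand: P = 97 − 4Q.
Competitive firms price at marginal cost: P = 27, giving Q = 17.5.
The monopolist equates marginal revenue to marginal cost: 97 − 8Q = 27, so Q = 8.75. From demand, P = 62.
DWL is the triangle between Q = 8.75 and Q = 17.5: ½·(17.5 − 8.75)·(62 − 27) = 153.125.

DWL = 153.125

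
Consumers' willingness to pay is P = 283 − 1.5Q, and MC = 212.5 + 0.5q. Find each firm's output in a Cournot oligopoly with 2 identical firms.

With 2 symmetric Cournot firms, each firm's FOC gives 283 − 4.5q = 212.5 + 0.5q, so q = 14.1, Q = 2·14.1 = 28.2, and P = 240.7.

q_i = 14.1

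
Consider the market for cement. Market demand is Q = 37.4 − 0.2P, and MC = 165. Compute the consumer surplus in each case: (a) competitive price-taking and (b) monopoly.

Competition: CS = 48.4; Monopoly: CS = 12.1

Inverting demand: P = 187 − 5Q.
Under competition P = MC = 165, so Q = (187 − 165)/5 = 4.4.
CS = ½·(187 − 165)·4.4 = 48.4.
Monopoly sets MR = MC: 187 − 10Q = 165 ⇒ Q = 2.2, P = 187 − 5·2.2 = 176.
CS = ½·(187 − 176)·2.2 = 12.1.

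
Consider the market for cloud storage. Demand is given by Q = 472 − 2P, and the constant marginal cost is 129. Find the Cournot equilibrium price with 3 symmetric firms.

P = 155.75

Inverting demand: P = 236 − 0.5Q.
In a 3-firm Cournot equilibrium, symmetry and the first-order condition give q = (236 − 129)/(2) = 53.5. So Q = 160.5 and P = 155.75.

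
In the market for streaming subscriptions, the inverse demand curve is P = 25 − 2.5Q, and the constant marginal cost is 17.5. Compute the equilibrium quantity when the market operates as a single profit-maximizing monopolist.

A monopolist chooses Q where MR = MC. MR = 25 − 5Q; setting this equal to 17.5 gives Q = 1.5 and P = 21.25.

Q = 1.5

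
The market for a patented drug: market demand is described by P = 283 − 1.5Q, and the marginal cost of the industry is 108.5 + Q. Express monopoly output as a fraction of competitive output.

Q_m/Q_c = 0.625

The monopolist equates marginal revenue to marginal cost: 283 − 3Q = 108.5 + Q, so Q = 43.625. From demand, P = 3481/16.
Competitive equilibrium sets price equal to marginal cost: 283 − 1.5Q = 108.5 + Q, so Q = 69.8 and P = 178.3.
Ratio Q_m/Q_c = 43.625/69.8 = 0.625.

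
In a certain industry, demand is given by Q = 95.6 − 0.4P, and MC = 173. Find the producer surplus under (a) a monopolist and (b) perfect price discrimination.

Inverting demand: P = 239 − 2.5Q.
A monopolist chooses Q where MR = MC. MR = 239 − 5Q; setting this equal to 173 gives Q = 13.2 and P = 206.
PS = (206 − 173)·13.2 = 435.6.
A perfectly discriminating monopolist sells every unit with P(Q) ≥ MC(Q), so output equals the competitive quantity Q = 26.4. Each buyer pays their reservation price, so CS = 0 and the firm captures all surplus.
PS = ½·(239 − 173)·26.4 = 871.2.

Monopoly: PS = 435.6; Perfect PD: PS = 871.2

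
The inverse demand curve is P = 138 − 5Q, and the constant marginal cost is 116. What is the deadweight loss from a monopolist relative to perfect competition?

DWL = 12.1

Under competition P = MC = 116, so Q = (138 − 116)/5 = 4.4.
The monopolist equates marginal revenue to marginal cost: 138 − 10Q = 116, so Q = 2.2. From demand, P = 127.
DWL is the triangle between Q = 2.2 and Q = 4.4: ½·(4.4 − 2.2)·(127 − 116) = 12.1.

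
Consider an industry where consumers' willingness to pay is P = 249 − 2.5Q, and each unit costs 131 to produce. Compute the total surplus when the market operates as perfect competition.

Perfect competition: P = MC = 131, so 249 − 2.5Q = 131 and Q = 47.2.
CS = ½·(249 − 131)·47.2 = 2784.8; PS = (131 − 131)·47.2 = 0; TS = 2784.8.

TS = 2784.8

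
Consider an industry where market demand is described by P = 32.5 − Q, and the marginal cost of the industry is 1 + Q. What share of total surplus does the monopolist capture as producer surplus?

PS/TS = 0.75

A monopolist chooses Q where MR = MC. MR = 32.5 − 2Q; setting this equal to 1 + Q gives Q = 10.5 and P = 22.
CS = ½·(32.5 − 22)·10.5 = 55.125.
PS = P·Q − VC(Q) = 22·10.5 − (1·10.5 + ½·1·10.5²) = 165.375.
Share captured = PS/TS = 165.375/220.5 = 0.75.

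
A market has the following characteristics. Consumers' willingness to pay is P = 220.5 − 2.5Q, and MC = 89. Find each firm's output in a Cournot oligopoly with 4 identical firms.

Cournot with 4 identical firms: the symmetric best-response condition is 220.5 − 12.5q = 89. Each firm produces q = 10.52, total output Q = 42.08, price P = 115.3.

q_i = 10.52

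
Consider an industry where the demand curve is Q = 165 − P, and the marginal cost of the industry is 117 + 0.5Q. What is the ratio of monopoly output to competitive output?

Inverting demand: P = 165 − Q.
A monopolist chooses Q where MR = MC. MR = 165 − 2Q; setting this equal to 117 + 0.5Q gives Q = 19.2 and P = 145.8.
Competitive equilibrium sets price equal to marginal cost: 165 − Q = 117 + 0.5Q, so Q = 32 and P = 133.
Ratio Q_m/Q_c = 19.2/32 = 0.6.

Q_m/Q_c = 0.6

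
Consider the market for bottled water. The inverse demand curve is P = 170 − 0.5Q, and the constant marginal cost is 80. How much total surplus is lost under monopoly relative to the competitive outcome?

DWL = 2025

Perfect competition: P = MC = 80, so 170 − 0.5Q = 80 and Q = 180.
The monopolist equates marginal revenue to marginal cost: 170 − Q = 80, so Q = 90. From demand, P = 125.
DWL is the triangle between Q = 90 and Q = 180: ½·(180 − 90)·(125 − 80) = 2025.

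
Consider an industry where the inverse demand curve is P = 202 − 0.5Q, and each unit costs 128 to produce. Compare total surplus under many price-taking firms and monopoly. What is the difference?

Perfect competition: P = MC = 128, so 202 − 0.5Q = 128 and Q = 148.
CS = ½·(202 − 128)·148 = 5476; PS = (128 − 128)·148 = 0; TS = 5476.
The monopolist equates marginal revenue to marginal cost: 202 − Q = 128, so Q = 74. From demand, P = 165.
CS = ½·(202 − 165)·74 = 1369; PS = (165 − 128)·74 = 2738; TS = 4107.
Change in total surplus: 4107 − 5476 = −1369.

Total surplus falls by 1369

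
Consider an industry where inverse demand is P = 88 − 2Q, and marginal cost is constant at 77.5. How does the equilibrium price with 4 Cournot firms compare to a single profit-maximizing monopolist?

With 4 symmetric Cournot firms, each firm's FOC gives 88 − 10q = 77.5, so q = 1.05, Q = 4·1.05 = 4.2, and P = 79.6.
The monopolist equates marginal revenue to marginal cost: 88 − 4Q = 77.5, so Q = 2.625. From demand, P = 82.75.

Cournot: P = 79.6; Monopoly: P = 82.75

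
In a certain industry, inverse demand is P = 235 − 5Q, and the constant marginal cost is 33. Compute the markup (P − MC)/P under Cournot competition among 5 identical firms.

In a 5-firm Cournot equilibrium, symmetry and the first-order condition give q = (235 − 33)/(30) = 101/15. So Q = 101/3 and P = 200/3.
Lerner index = (P − MC)/P = (200/3 − 33)/(200/3) = 0.505.

Lerner index = 0.505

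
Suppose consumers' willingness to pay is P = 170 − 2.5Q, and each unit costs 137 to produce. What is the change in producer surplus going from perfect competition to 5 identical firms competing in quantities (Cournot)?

Competitive firms price at marginal cost: P = 137, giving Q = 13.2.
PS = (137 − 137)·13.2 = 0.
With 5 symmetric Cournot firms, each firm's FOC gives 170 − 15q = 137, so q = 2.2, Q = 5·2.2 = 11, and P = 142.5.
PS = (142.5 − 137)·11 = 60.5.
Change in producer surplus: 60.5 − 0 = 60.5.

Producer surplus rises by 60.5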